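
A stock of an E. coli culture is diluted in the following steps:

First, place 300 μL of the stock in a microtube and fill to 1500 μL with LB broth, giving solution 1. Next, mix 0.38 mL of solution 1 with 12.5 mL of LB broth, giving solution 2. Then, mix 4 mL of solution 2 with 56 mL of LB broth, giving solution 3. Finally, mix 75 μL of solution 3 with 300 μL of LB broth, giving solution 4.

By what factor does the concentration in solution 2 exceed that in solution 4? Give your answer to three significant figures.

75.0

Step 1: 300 μL brought to 1500 μL → factor 1500/300 = 5
Step 2: 0.38 mL + 12.5 mL = 12.88 mL total → factor 12.88/0.38 = 33.895
Step 3: 4 mL + 56 mL = 60 mL total → factor 60/4 = 15
Step 4: 75 μL + 300 μL = 375 μL total → factor 375/75 = 5
Dilution factor to solution 2 = 169.47; to solution 4 = 12711
[solution 2]/[solution 4] = (factor to solution 4)/(factor to solution 2) = 12711/169.47 = 75.0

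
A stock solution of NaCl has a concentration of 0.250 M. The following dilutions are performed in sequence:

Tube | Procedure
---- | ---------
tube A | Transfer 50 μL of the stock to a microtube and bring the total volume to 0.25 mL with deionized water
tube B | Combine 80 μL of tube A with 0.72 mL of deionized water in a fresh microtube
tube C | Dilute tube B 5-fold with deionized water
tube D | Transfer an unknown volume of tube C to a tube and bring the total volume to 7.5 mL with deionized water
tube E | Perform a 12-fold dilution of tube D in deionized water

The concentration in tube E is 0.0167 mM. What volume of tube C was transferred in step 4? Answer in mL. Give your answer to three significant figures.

Step 1: 50 μL brought to 0.25 mL → factor 250/50 = 5
Step 2: 80 μL + 0.72 mL = 800 μL total → factor 800/80 = 10
Step 3: 5-fold → factor 5
Step 4: v brought to 7.5 mL → factor = 7.5 mL/v
Step 5: 12-fold → factor 12
Product of known-step factors = 3000
Overall factor = 0.250 M / (0.0167 mM) = 14970
Step-4 factor = 14970 / 3000 = 4.99
v = 7.5 mL / 4.99 = 1.50 mL

1.50 mL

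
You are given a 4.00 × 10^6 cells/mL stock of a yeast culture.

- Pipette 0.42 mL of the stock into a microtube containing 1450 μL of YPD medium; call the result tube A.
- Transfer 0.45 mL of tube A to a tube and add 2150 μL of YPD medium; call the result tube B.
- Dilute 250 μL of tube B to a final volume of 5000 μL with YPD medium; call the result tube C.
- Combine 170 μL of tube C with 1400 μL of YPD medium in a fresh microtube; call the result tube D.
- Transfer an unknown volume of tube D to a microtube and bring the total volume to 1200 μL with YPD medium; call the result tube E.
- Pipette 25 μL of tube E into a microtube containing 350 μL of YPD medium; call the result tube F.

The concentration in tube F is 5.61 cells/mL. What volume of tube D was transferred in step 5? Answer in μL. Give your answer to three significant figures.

120 μL

Step 1: 0.42 mL + 1450 μL = 1.87 mL total → factor 1.87/0.42 = 4.4524
Step 2: 0.45 mL + 2150 μL = 2.6 mL total → factor 2.6/0.45 = 5.7778
Step 3: 250 μL brought to 5000 μL → factor 5000/250 = 20
Step 4: 170 μL + 1400 μL = 1570 μL total → factor 1570/170 = 9.2353
Step 5: v brought to 1200 μL → factor = 1200 μL/v
Step 6: 25 μL + 350 μL = 375 μL total → factor 375/25 = 15
Product of known-step factors = 71273
Overall factor = 4.00 × 10^6 cells/mL / (5.61 cells/mL) = 7.1301 × 10^5
Step-5 factor = 7.1301 × 10^5 / 71273 = 10.004
v = 1200 μL / 10.004 = 120 μL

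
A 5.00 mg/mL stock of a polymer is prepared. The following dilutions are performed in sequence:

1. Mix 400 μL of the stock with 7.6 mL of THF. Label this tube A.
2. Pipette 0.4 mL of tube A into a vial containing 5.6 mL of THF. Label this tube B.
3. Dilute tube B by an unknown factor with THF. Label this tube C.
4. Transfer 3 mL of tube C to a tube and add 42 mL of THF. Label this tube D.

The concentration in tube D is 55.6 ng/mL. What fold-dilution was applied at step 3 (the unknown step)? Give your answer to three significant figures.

Step 1: 400 μL + 7.6 mL = 8000 μL total → factor 8000/400 = 20
Step 2: 0.4 mL + 5.6 mL = 6 mL total → factor 6/0.4 = 15
Step 3: unknown factor x
Step 4: 3 mL + 42 mL = 45 mL total → factor 45/3 = 15
Product of known-step factors = 4500
Overall factor = 5.00 mg/mL / (55.6 ng/mL) = 89928
x = 89928 / 4500 = 20.0

20.0-fold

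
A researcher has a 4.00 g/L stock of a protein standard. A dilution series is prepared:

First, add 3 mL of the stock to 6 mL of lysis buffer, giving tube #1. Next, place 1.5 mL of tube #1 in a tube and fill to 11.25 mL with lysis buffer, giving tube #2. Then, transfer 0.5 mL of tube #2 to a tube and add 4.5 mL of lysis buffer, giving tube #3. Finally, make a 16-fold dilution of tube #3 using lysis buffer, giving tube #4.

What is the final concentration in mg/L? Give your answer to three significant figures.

Step 1: 3 mL + 6 mL = 9 mL total → factor 9/3 = 3
Step 2: 1.5 mL brought to 11.25 mL → factor 11.25/1.5 = 7.5
Step 3: 0.5 mL + 4.5 mL = 5 mL total → factor 5/0.5 = 10
Step 4: 16-fold → factor 16
Overall dilution factor = 3 × 7.5 × 10 × 16 = 3600
Final = 4.00 g/L / 3600 = 0.001111 g/L = 1.11 mg/L

1.11 mg/L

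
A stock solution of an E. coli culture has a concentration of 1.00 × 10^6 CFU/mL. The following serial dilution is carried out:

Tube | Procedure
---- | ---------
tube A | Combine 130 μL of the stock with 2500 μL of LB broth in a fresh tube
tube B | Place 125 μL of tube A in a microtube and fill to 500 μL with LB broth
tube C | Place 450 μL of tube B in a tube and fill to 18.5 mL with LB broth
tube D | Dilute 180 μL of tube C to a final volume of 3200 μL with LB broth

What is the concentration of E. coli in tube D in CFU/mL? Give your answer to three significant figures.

Step 1: 130 μL + 2500 μL = 2630 μL total → factor 2630/130 = 20.231
Step 2: 125 μL brought to 500 μL → factor 500/125 = 4
Step 3: 450 μL brought to 18.5 mL → factor 18500/450 = 41.111
Step 4: 180 μL brought to 3200 μL → factor 3200/180 = 17.778
Overall dilution factor = 20.231 × 4 × 41.111 × 17.778 = 59144
Final = 1.00 × 10^6 CFU/mL / 59144 = 16.9 CFU/mL

16.9 CFU/mL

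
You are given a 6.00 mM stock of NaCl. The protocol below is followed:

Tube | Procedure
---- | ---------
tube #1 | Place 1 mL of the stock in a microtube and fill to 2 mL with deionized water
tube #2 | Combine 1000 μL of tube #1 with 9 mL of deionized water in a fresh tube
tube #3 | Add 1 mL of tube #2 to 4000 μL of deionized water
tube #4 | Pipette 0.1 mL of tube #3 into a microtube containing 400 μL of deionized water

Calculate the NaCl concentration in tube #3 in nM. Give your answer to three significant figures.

Step 1: 1 mL brought to 2 mL → factor 2/1 = 2
Step 2: 1000 μL + 9 mL = 10000 μL total → factor 10000/1000 = 10
Step 3: 1 mL + 4000 μL = 5 mL total → factor 5/1 = 5
Dilution factor through tube #3 = 2 × 10 × 5 = 100
[tube #3] = 6.00 mM / 100 = 0.06000 mM = 6.00 × 10^4 nM

6.00 × 10^4 nM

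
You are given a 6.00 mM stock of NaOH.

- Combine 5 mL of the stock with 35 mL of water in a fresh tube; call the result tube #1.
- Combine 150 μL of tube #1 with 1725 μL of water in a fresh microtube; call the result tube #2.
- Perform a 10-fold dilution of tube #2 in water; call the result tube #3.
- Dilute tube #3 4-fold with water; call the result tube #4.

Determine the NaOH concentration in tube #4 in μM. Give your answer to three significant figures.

1.50 μM

Step 1: 5 mL + 35 mL = 40 mL total → factor 40/5 = 8
Step 2: 150 μL + 1725 μL = 1875 μL total → factor 1875/150 = 12.5
Step 3: 10-fold → factor 10
Step 4: 4-fold → factor 4
Overall dilution factor = 8 × 12.5 × 10 × 4 = 4000
Final = 6.00 mM / 4000 = 0.001500 mM = 1.50 μM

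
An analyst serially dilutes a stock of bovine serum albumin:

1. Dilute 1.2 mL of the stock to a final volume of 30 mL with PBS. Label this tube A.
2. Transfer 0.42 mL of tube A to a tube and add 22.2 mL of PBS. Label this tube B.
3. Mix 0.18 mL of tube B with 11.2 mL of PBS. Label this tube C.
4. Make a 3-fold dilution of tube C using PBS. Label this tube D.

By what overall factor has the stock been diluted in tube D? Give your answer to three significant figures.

Step 1: 1.2 mL brought to 30 mL → factor 30/1.2 = 25
Step 2: 0.42 mL + 22.2 mL = 22.62 mL total → factor 22.62/0.42 = 53.857
Step 3: 0.18 mL + 11.2 mL = 11.38 mL total → factor 11.38/0.18 = 63.222
Step 4: 3-fold → factor 3
Overall dilution factor = 25 × 53.857 × 63.222 × 3 = 2.5537 × 10^5

2.55 × 10^5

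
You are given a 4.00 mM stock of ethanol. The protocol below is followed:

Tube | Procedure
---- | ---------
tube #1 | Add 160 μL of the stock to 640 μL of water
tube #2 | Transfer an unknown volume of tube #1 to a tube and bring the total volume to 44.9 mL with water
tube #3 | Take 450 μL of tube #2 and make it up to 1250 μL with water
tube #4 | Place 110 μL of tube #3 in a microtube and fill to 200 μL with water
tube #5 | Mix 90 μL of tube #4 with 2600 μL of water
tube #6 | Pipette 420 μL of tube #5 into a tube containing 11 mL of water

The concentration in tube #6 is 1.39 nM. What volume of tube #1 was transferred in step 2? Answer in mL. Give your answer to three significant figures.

0.320 mL

Step 1: 160 μL + 640 μL = 800 μL total → factor 800/160 = 5
Step 2: v brought to 44.9 mL → factor = 44.9 mL/v
Step 3: 450 μL brought to 1250 μL → factor 1250/450 = 2.7778
Step 4: 110 μL brought to 200 μL → factor 200/110 = 1.8182
Step 5: 90 μL + 2600 μL = 2690 μL total → factor 2690/90 = 29.889
Step 6: 420 μL + 11 mL = 11420 μL total → factor 11420/420 = 27.19
Product of known-step factors = 20523
Overall factor = 4.00 mM / (1.39 nM) = 2.8777 × 10^6
Step-2 factor = 2.8777 × 10^6 / 20523 = 140.22
v = 44.9 mL / 140.22 = 0.320 mL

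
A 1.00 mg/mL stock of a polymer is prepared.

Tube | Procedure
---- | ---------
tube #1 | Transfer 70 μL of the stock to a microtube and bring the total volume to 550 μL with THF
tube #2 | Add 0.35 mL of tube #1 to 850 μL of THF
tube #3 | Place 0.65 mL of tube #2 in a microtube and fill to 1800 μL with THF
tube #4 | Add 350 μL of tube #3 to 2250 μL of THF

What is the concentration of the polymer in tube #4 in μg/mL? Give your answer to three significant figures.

1.80 μg/mL

Step 1: 70 μL brought to 550 μL → factor 550/70 = 7.8571
Step 2: 0.35 mL + 850 μL = 1.2 mL total → factor 1.2/0.35 = 3.4286
Step 3: 0.65 mL brought to 1800 μL → factor 1.8/0.65 = 2.7692
Step 4: 350 μL + 2250 μL = 2600 μL total → factor 2600/350 = 7.4286
Overall dilution factor = 7.8571 × 3.4286 × 2.7692 × 7.4286 = 554.17
Final = 1.00 mg/mL / 554.17 = 0.001805 mg/mL = 1.80 μg/mL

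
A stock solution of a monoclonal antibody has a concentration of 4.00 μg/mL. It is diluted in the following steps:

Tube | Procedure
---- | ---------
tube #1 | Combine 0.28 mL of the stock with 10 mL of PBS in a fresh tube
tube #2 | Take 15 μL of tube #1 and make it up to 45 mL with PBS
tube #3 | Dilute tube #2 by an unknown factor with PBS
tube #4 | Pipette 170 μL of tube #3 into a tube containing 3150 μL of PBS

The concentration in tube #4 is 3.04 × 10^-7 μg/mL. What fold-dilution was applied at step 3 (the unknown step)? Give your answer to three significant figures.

Step 1: 0.28 mL + 10 mL = 10.28 mL total → factor 10.28/0.28 = 36.714
Step 2: 15 μL brought to 45 mL → factor 45000/15 = 3000
Step 3: unknown factor x
Step 4: 170 μL + 3150 μL = 3320 μL total → factor 3320/170 = 19.529
Product of known-step factors = 2.151 × 10^6
Overall factor = 4.00 μg/mL / (3.04 × 10^-7 μg/mL) = 1.3158 × 10^7
x = 1.3158 × 10^7 / 2.151 × 10^6 = 6.12

6.12-fold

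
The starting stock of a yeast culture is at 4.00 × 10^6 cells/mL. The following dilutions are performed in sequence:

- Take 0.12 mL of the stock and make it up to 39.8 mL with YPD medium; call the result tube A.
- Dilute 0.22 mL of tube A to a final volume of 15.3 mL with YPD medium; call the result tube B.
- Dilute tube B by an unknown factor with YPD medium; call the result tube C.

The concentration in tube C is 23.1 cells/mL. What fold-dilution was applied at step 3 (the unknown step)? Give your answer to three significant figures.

7.51-fold

Step 1: 0.12 mL brought to 39.8 mL → factor 39.8/0.12 = 331.67
Step 2: 0.22 mL brought to 15.3 mL → factor 15.3/0.22 = 69.545
Step 3: unknown factor x
Product of known-step factors = 23066
Overall factor = 4.00 × 10^6 cells/mL / (23.1 cells/mL) = 1.7316 × 10^5
x = 1.7316 × 10^5 / 23066 = 7.51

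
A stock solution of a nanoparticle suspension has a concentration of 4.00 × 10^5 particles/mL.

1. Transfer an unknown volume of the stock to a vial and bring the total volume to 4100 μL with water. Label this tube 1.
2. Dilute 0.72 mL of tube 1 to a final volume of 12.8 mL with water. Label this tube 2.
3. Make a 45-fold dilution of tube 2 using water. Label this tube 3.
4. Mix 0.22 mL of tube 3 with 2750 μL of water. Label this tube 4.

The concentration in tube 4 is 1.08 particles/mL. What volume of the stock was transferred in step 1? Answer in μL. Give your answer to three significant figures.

Step 1: v brought to 4100 μL → factor = 4100 μL/v
Step 2: 0.72 mL brought to 12.8 mL → factor 12.8/0.72 = 17.778
Step 3: 45-fold → factor 45
Step 4: 0.22 mL + 2750 μL = 2.97 mL total → factor 2.97/0.22 = 13.5
Product of known-step factors = 10800
Overall factor = 4.00 × 10^5 particles/mL / (1.08 particles/mL) = 3.7037 × 10^5
Step-1 factor = 3.7037 × 10^5 / 10800 = 34.294
v = 4100 μL / 34.294 = 120 μL

120 μL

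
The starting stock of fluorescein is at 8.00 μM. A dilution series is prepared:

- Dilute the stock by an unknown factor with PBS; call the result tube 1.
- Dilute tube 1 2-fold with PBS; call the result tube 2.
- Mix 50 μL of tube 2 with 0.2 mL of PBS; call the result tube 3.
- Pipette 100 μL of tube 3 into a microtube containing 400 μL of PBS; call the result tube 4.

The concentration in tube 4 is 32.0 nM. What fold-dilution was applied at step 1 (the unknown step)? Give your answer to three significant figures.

5.00-fold

Step 1: unknown factor x
Step 2: 2-fold → factor 2
Step 3: 50 μL + 0.2 mL = 250 μL total → factor 250/50 = 5
Step 4: 100 μL + 400 μL = 500 μL total → factor 500/100 = 5
Product of known-step factors = 50
Overall factor = 8.00 μM / (32.0 nM) = 250
x = 250 / 50 = 5.00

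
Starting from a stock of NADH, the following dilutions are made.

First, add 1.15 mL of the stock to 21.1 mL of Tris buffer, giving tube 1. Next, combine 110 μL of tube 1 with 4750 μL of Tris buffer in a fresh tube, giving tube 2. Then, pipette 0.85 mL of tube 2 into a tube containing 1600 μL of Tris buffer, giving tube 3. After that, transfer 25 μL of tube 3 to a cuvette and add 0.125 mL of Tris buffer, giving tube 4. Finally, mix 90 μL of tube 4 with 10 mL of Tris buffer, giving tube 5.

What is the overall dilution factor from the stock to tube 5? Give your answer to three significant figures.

1.66 × 10^6

Step 1: 1.15 mL + 21.1 mL = 22.25 mL total → factor 22.25/1.15 = 19.348
Step 2: 110 μL + 4750 μL = 4860 μL total → factor 4860/110 = 44.182
Step 3: 0.85 mL + 1600 μL = 2.45 mL total → factor 2.45/0.85 = 2.8824
Step 4: 25 μL + 0.125 mL = 150 μL total → factor 150/25 = 6
Step 5: 90 μL + 10 mL = 10090 μL total → factor 10090/90 = 112.11
Overall dilution factor = 19.348 × 44.182 × 2.8824 × 6 × 112.11 = 1.6574 × 10^6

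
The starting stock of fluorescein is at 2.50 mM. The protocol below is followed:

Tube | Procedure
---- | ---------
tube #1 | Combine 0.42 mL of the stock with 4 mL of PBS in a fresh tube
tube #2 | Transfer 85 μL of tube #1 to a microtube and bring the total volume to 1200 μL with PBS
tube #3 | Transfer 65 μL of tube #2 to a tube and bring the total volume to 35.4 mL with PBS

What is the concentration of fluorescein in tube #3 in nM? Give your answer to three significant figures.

Step 1: 0.42 mL + 4 mL = 4.42 mL total → factor 4.42/0.42 = 10.524
Step 2: 85 μL brought to 1200 μL → factor 1200/85 = 14.118
Step 3: 65 μL brought to 35.4 mL → factor 35400/65 = 544.62
Overall dilution factor = 10.524 × 14.118 × 544.62 = 80914
Final = 2.50 mM / 80914 = 3.090 × 10^-5 mM = 30.9 nM

30.9 nM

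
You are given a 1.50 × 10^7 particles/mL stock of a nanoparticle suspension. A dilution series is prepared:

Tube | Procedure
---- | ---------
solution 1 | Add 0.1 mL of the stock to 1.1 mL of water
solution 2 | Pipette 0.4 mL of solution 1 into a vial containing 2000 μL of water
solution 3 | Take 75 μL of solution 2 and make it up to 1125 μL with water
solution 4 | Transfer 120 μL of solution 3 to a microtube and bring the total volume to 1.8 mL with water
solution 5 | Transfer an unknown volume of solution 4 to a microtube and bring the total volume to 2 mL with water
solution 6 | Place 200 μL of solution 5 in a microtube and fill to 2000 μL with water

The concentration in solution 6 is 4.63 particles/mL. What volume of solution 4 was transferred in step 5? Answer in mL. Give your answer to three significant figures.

0.100 mL

Step 1: 0.1 mL + 1.1 mL = 1.2 mL total → factor 1.2/0.1 = 12
Step 2: 0.4 mL + 2000 μL = 2.4 mL total → factor 2.4/0.4 = 6
Step 3: 75 μL brought to 1125 μL → factor 1125/75 = 15
Step 4: 120 μL brought to 1.8 mL → factor 1800/120 = 15
Step 5: v brought to 2 mL → factor = 2 mL/v
Step 6: 200 μL brought to 2000 μL → factor 2000/200 = 10
Product of known-step factors = 1.62 × 10^5
Overall factor = 1.50 × 10^7 particles/mL / (4.63 particles/mL) = 3.2397 × 10^6
Step-5 factor = 3.2397 × 10^6 / 1.62 × 10^5 = 19.998
v = 2 mL / 19.998 = 0.100 mL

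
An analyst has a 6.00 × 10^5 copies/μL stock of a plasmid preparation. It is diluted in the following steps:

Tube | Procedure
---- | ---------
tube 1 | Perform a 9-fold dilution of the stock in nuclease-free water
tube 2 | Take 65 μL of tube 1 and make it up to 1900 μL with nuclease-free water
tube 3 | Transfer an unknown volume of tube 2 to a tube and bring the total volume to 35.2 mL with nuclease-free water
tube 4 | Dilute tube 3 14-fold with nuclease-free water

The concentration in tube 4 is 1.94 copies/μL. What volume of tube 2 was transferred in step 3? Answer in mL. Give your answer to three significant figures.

0.419 mL

Step 1: 9-fold → factor 9
Step 2: 65 μL brought to 1900 μL → factor 1900/65 = 29.231
Step 3: v brought to 35.2 mL → factor = 35.2 mL/v
Step 4: 14-fold → factor 14
Product of known-step factors = 3683.1
Overall factor = 6.00 × 10^5 copies/μL / (1.94 copies/μL) = 3.0928 × 10^5
Step-3 factor = 3.0928 × 10^5 / 3683.1 = 83.973
v = 35.2 mL / 83.973 = 0.419 mL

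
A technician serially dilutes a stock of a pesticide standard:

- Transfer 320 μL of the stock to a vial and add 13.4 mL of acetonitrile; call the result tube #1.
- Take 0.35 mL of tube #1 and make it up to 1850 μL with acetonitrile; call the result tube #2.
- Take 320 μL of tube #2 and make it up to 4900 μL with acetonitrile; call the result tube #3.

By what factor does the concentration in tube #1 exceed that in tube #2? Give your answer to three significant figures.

5.29

Step 1: 320 μL + 13.4 mL = 13720 μL total → factor 13720/320 = 42.875
Step 2: 0.35 mL brought to 1850 μL → factor 1.85/0.35 = 5.2857
Dilution factor to tube #1 = 42.875; to tube #2 = 226.62
[tube #1]/[tube #2] = (factor to tube #2)/(factor to tube #1) = 226.62/42.875 = 5.29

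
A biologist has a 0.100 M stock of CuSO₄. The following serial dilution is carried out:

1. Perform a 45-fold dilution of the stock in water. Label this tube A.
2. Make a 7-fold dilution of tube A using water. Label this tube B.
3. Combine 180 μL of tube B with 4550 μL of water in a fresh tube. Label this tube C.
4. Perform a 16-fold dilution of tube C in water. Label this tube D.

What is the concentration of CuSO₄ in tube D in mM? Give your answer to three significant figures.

Step 1: 45-fold → factor 45
Step 2: 7-fold → factor 7
Step 3: 180 μL + 4550 μL = 4730 μL total → factor 4730/180 = 26.278
Step 4: 16-fold → factor 16
Overall dilution factor = 45 × 7 × 26.278 × 16 = 1.3244 × 10^5
Final = 0.100 M / 1.3244 × 10^5 = 7.551 × 10^-7 M = 0.000755 mM

0.000755 mM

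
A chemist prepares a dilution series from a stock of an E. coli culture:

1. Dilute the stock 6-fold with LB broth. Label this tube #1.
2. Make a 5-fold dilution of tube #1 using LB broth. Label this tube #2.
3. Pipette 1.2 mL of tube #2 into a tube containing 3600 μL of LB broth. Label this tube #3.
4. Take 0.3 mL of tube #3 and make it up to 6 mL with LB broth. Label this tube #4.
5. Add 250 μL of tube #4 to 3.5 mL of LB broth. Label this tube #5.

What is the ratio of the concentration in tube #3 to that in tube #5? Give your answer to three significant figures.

300

Step 1: 6-fold → factor 6
Step 2: 5-fold → factor 5
Step 3: 1.2 mL + 3600 μL = 4.8 mL total → factor 4.8/1.2 = 4
Step 4: 0.3 mL brought to 6 mL → factor 6/0.3 = 20
Step 5: 250 μL + 3.5 mL = 3750 μL total → factor 3750/250 = 15
Dilution factor to tube #3 = 120; to tube #5 = 36000
[tube #3]/[tube #5] = (factor to tube #5)/(factor to tube #3) = 36000/120 = 300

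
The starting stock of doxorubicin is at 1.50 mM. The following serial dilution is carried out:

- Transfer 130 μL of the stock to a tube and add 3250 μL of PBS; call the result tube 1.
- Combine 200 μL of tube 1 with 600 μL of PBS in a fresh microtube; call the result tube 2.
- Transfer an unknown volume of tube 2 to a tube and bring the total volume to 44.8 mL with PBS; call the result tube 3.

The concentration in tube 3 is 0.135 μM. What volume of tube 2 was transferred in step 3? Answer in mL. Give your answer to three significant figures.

0.419 mL

Step 1: 130 μL + 3250 μL = 3380 μL total → factor 3380/130 = 26
Step 2: 200 μL + 600 μL = 800 μL total → factor 800/200 = 4
Step 3: v brought to 44.8 mL → factor = 44.8 mL/v
Product of known-step factors = 104
Overall factor = 1.50 mM / (0.135 μM) = 11111
Step-3 factor = 11111 / 104 = 106.84
v = 44.8 mL / 106.84 = 0.419 mL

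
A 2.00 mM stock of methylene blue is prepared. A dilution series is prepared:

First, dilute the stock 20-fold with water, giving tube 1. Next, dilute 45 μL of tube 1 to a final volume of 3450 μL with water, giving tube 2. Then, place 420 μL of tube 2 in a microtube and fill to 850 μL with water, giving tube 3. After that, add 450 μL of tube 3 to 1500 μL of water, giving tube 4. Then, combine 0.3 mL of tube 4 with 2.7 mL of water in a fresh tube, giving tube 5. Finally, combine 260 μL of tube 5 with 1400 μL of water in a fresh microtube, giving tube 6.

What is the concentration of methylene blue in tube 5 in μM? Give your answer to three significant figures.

0.0149 μM

Step 1: 20-fold → factor 20
Step 2: 45 μL brought to 3450 μL → factor 3450/45 = 76.667
Step 3: 420 μL brought to 850 μL → factor 850/420 = 2.0238
Step 4: 450 μL + 1500 μL = 1950 μL total → factor 1950/450 = 4.3333
Step 5: 0.3 mL + 2.7 mL = 3 mL total → factor 3/0.3 = 10
Dilution factor through tube 5 = 20 × 76.667 × 2.0238 × 4.3333 × 10 = 1.3447 × 10^5
[tube 5] = 2.00 mM / 1.3447 × 10^5 = 1.487 × 10^-5 mM = 0.0149 μM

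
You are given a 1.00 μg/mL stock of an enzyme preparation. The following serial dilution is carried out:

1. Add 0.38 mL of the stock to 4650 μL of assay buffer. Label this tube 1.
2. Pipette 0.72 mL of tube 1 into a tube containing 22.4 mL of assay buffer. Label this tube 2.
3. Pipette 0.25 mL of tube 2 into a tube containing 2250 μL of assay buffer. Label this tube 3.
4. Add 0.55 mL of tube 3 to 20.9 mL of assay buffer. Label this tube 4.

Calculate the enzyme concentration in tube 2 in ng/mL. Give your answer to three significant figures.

2.35 ng/mL

Step 1: 0.38 mL + 4650 μL = 5.03 mL total → factor 5.03/0.38 = 13.237
Step 2: 0.72 mL + 22.4 mL = 23.12 mL total → factor 23.12/0.72 = 32.111
Dilution factor through tube 2 = 13.237 × 32.111 = 425.05
[tube 2] = 1.00 μg/mL / 425.05 = 0.002353 μg/mL = 2.35 ng/mL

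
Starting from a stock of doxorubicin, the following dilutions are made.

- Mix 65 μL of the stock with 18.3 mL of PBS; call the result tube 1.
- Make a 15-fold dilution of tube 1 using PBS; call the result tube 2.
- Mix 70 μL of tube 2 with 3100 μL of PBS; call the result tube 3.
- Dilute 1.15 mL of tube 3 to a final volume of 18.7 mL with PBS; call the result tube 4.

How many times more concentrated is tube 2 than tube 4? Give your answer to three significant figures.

Step 1: 65 μL + 18.3 mL = 18365 μL total → factor 18365/65 = 282.54
Step 2: 15-fold → factor 15
Step 3: 70 μL + 3100 μL = 3170 μL total → factor 3170/70 = 45.286
Step 4: 1.15 mL brought to 18.7 mL → factor 18.7/1.15 = 16.261
Dilution factor to tube 2 = 4238.1; to tube 4 = 3.1209 × 10^6
[tube 2]/[tube 4] = (factor to tube 4)/(factor to tube 2) = 3.1209 × 10^6/4238.1 = 736

736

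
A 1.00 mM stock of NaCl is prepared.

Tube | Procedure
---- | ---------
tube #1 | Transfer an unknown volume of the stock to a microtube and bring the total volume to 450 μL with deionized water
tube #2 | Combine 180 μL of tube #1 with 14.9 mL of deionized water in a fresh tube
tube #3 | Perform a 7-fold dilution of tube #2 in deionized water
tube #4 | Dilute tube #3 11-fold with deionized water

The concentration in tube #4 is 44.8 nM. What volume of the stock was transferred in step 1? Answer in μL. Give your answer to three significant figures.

Step 1: v brought to 450 μL → factor = 450 μL/v
Step 2: 180 μL + 14.9 mL = 15080 μL total → factor 15080/180 = 83.778
Step 3: 7-fold → factor 7
Step 4: 11-fold → factor 11
Product of known-step factors = 6450.9
Overall factor = 1.00 mM / (44.8 nM) = 22321
Step-1 factor = 22321 / 6450.9 = 3.4602
v = 450 μL / 3.4602 = 130 μL

130 μL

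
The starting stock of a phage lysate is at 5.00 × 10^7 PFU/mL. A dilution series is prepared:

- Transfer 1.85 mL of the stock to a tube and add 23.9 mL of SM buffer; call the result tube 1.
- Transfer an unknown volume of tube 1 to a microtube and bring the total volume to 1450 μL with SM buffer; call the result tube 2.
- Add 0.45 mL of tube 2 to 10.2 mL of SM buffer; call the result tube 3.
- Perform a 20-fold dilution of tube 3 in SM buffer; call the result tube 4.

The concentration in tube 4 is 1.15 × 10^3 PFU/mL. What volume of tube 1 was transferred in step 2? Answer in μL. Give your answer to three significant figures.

Step 1: 1.85 mL + 23.9 mL = 25.75 mL total → factor 25.75/1.85 = 13.919
Step 2: v brought to 1450 μL → factor = 1450 μL/v
Step 3: 0.45 mL + 10.2 mL = 10.65 mL total → factor 10.65/0.45 = 23.667
Step 4: 20-fold → factor 20
Product of known-step factors = 6588.3
Overall factor = 5.00 × 10^7 PFU/mL / (1.15 × 10^3 PFU/mL) = 43478
Step-2 factor = 43478 / 6588.3 = 6.5993
v = 1450 μL / 6.5993 = 220 μL

220 μL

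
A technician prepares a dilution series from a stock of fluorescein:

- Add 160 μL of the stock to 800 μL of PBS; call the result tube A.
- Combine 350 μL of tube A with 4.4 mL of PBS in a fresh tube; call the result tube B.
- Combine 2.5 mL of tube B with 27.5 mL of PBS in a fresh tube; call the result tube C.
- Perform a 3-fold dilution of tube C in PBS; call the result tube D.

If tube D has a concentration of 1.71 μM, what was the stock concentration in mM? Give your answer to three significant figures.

Step 1: 160 μL + 800 μL = 960 μL total → factor 960/160 = 6
Step 2: 350 μL + 4.4 mL = 4750 μL total → factor 4750/350 = 13.571
Step 3: 2.5 mL + 27.5 mL = 30 mL total → factor 30/2.5 = 12
Step 4: 3-fold → factor 3
Overall dilution factor = 6 × 13.571 × 12 × 3 = 2931.4
Stock = 1.71 μM × 2931.4 = 5013 μM = 5.01 mM

5.01 mM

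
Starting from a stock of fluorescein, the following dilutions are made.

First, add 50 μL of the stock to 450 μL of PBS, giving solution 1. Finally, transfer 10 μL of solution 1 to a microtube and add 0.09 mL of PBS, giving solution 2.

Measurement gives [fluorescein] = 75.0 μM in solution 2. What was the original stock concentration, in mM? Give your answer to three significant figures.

Step 1: 50 μL + 450 μL = 500 μL total → factor 500/50 = 10
Step 2: 10 μL + 0.09 mL = 100 μL total → factor 100/10 = 10
Overall dilution factor = 10 × 10 = 100
Stock = 75.0 μM × 100 = 7500 μM = 7.50 mM

7.50 mM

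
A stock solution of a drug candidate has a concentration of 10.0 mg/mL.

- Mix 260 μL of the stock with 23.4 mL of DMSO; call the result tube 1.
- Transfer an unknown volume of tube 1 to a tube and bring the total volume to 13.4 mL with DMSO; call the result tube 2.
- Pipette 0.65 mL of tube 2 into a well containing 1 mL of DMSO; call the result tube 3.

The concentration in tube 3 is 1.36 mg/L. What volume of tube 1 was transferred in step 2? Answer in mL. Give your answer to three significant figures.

Step 1: 260 μL + 23.4 mL = 23660 μL total → factor 23660/260 = 91
Step 2: v brought to 13.4 mL → factor = 13.4 mL/v
Step 3: 0.65 mL + 1 mL = 1.65 mL total → factor 1.65/0.65 = 2.5385
Product of known-step factors = 231
Overall factor = 10.0 mg/mL / (1.36 mg/L) = 7352.9
Step-2 factor = 7352.9 / 231 = 31.831
v = 13.4 mL / 31.831 = 0.421 mL

0.421 mL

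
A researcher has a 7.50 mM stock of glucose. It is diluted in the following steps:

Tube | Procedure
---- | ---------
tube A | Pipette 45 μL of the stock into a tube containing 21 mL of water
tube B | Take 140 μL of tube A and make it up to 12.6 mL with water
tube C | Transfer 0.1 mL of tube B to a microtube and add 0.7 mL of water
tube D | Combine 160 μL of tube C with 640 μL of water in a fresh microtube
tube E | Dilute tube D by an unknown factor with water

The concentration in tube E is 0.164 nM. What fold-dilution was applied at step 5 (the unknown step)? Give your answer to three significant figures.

Step 1: 45 μL + 21 mL = 21045 μL total → factor 21045/45 = 467.67
Step 2: 140 μL brought to 12.6 mL → factor 12600/140 = 90
Step 3: 0.1 mL + 0.7 mL = 0.8 mL total → factor 0.8/0.1 = 8
Step 4: 160 μL + 640 μL = 800 μL total → factor 800/160 = 5
Step 5: unknown factor x
Product of known-step factors = 1.6836 × 10^6
Overall factor = 7.50 mM / (0.164 nM) = 4.5732 × 10^7
x = 4.5732 × 10^7 / 1.6836 × 10^6 = 27.2

27.2-fold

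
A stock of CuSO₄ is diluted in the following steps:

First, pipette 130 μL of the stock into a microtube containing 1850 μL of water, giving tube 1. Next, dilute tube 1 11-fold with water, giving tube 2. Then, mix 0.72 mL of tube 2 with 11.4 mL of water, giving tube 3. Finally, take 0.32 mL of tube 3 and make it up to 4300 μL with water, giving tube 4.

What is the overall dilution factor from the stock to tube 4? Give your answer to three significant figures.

Step 1: 130 μL + 1850 μL = 1980 μL total → factor 1980/130 = 15.231
Step 2: 11-fold → factor 11
Step 3: 0.72 mL + 11.4 mL = 12.12 mL total → factor 12.12/0.72 = 16.833
Step 4: 0.32 mL brought to 4300 μL → factor 4.3/0.32 = 13.438
Overall dilution factor = 15.231 × 11 × 16.833 × 13.438 = 37897

3.79 × 10^4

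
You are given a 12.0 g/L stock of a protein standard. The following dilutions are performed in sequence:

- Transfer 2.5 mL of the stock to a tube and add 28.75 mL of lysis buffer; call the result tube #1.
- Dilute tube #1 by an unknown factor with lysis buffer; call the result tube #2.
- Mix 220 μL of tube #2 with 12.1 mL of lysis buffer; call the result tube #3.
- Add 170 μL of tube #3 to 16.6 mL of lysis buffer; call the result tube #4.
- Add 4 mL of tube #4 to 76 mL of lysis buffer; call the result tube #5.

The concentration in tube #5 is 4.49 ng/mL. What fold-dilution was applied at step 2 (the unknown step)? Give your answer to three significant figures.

1.94-fold

Step 1: 2.5 mL + 28.75 mL = 31.25 mL total → factor 31.25/2.5 = 12.5
Step 2: unknown factor x
Step 3: 220 μL + 12.1 mL = 12320 μL total → factor 12320/220 = 56
Step 4: 170 μL + 16.6 mL = 16770 μL total → factor 16770/170 = 98.647
Step 5: 4 mL + 76 mL = 80 mL total → factor 80/4 = 20
Product of known-step factors = 1.3811 × 10^6
Overall factor = 12.0 g/L / (4.49 ng/mL) = 2.6726 × 10^6
x = 2.6726 × 10^6 / 1.3811 × 10^6 = 1.94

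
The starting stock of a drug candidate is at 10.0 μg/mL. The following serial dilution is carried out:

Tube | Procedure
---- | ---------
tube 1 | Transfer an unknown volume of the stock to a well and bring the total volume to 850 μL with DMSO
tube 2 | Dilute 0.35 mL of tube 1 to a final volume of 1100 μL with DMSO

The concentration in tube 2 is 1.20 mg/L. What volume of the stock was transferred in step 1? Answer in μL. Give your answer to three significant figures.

Step 1: v brought to 850 μL → factor = 850 μL/v
Step 2: 0.35 mL brought to 1100 μL → factor 1.1/0.35 = 3.1429
Product of known-step factors = 3.1429
Overall factor = 10.0 μg/mL / (1.20 mg/L) = 8.3333
Step-1 factor = 8.3333 / 3.1429 = 2.6515
v = 850 μL / 2.6515 = 321 μL

321 μL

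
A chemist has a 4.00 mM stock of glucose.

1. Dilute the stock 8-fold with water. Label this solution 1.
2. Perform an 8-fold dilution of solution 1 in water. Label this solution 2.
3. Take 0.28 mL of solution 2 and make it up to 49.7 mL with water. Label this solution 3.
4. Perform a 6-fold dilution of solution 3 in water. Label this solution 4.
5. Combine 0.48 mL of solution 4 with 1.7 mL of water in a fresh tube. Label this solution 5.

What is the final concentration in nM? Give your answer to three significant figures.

12.9 nM

Step 1: 8-fold → factor 8
Step 2: 8-fold → factor 8
Step 3: 0.28 mL brought to 49.7 mL → factor 49.7/0.28 = 177.5
Step 4: 6-fold → factor 6
Step 5: 0.48 mL + 1.7 mL = 2.18 mL total → factor 2.18/0.48 = 4.5417
Overall dilution factor = 8 × 8 × 177.5 × 6 × 4.5417 = 3.0956 × 10^5
Final = 4.00 mM / 3.0956 × 10^5 = 1.292 × 10^-5 mM = 12.9 nM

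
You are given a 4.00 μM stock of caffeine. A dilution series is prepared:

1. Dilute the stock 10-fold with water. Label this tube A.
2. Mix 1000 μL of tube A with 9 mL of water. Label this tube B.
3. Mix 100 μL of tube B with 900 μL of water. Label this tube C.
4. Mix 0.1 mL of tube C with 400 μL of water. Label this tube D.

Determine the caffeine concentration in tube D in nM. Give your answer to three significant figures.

Step 1: 10-fold → factor 10
Step 2: 1000 μL + 9 mL = 10000 μL total → factor 10000/1000 = 10
Step 3: 100 μL + 900 μL = 1000 μL total → factor 1000/100 = 10
Step 4: 0.1 mL + 400 μL = 0.5 mL total → factor 0.5/0.1 = 5
Overall dilution factor = 10 × 10 × 10 × 5 = 5000
Final = 4.00 μM / 5000 = 0.0008000 μM = 0.800 nM

0.800 nM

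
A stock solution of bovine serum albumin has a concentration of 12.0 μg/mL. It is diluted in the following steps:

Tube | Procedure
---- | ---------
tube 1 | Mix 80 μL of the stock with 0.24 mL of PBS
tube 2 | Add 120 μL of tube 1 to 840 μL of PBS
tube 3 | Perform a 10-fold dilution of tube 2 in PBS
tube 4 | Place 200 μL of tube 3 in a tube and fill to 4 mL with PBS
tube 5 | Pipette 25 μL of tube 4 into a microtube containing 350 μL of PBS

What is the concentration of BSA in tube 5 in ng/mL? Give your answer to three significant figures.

Step 1: 80 μL + 0.24 mL = 320 μL total → factor 320/80 = 4
Step 2: 120 μL + 840 μL = 960 μL total → factor 960/120 = 8
Step 3: 10-fold → factor 10
Step 4: 200 μL brought to 4 mL → factor 4000/200 = 20
Step 5: 25 μL + 350 μL = 375 μL total → factor 375/25 = 15
Overall dilution factor = 4 × 8 × 10 × 20 × 15 = 96000
Final = 12.0 μg/mL / 96000 = 0.0001250 μg/mL = 0.125 ng/mL

0.125 ng/mL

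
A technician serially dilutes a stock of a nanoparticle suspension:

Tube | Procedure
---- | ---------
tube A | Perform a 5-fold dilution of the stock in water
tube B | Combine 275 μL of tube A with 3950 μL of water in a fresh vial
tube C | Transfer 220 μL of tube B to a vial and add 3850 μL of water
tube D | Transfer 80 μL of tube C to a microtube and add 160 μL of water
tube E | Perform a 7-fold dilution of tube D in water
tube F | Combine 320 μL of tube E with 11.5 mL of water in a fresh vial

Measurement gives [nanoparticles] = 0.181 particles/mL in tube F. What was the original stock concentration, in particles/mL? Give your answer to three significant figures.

Step 1: 5-fold → factor 5
Step 2: 275 μL + 3950 μL = 4225 μL total → factor 4225/275 = 15.364
Step 3: 220 μL + 3850 μL = 4070 μL total → factor 4070/220 = 18.5
Step 4: 80 μL + 160 μL = 240 μL total → factor 240/80 = 3
Step 5: 7-fold → factor 7
Step 6: 320 μL + 11.5 mL = 11820 μL total → factor 11820/320 = 36.938
Overall dilution factor = 5 × 15.364 × 18.5 × 3 × 7 × 36.938 = 1.1024 × 10^6
Stock = 0.181 particles/mL × 1.1024 × 10^6 = 2.00 × 10^5 particles/mL

2.00 × 10^5 particles/mL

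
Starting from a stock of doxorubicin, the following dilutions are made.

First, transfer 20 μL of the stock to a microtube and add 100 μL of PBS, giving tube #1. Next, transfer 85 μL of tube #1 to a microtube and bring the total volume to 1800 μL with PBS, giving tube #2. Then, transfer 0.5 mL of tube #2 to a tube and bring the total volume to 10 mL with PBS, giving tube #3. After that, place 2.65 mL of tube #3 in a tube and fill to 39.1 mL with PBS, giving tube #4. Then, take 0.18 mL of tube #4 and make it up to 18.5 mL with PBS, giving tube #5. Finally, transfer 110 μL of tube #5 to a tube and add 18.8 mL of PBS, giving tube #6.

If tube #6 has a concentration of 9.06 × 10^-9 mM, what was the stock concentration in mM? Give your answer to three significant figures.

6.00 mM

Step 1: 20 μL + 100 μL = 120 μL total → factor 120/20 = 6
Step 2: 85 μL brought to 1800 μL → factor 1800/85 = 21.176
Step 3: 0.5 mL brought to 10 mL → factor 10/0.5 = 20
Step 4: 2.65 mL brought to 39.1 mL → factor 39.1/2.65 = 14.755
Step 5: 0.18 mL brought to 18.5 mL → factor 18.5/0.18 = 102.78
Step 6: 110 μL + 18.8 mL = 18910 μL total → factor 18910/110 = 171.91
Overall dilution factor = 6 × 21.176 × 20 × 14.755 × 102.78 × 171.91 = 6.6247 × 10^8
Stock = 9.06 × 10^-9 mM × 6.6247 × 10^8 = 6.00 mM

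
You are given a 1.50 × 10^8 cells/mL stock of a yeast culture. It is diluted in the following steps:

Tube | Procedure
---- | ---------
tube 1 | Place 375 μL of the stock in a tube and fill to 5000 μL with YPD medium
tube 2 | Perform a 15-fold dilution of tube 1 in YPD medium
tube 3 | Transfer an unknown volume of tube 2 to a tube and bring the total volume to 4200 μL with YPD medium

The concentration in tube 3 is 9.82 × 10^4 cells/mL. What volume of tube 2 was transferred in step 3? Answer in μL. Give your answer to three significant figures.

Step 1: 375 μL brought to 5000 μL → factor 5000/375 = 13.333
Step 2: 15-fold → factor 15
Step 3: v brought to 4200 μL → factor = 4200 μL/v
Product of known-step factors = 200
Overall factor = 1.50 × 10^8 cells/mL / (9.82 × 10^4 cells/mL) = 1527.5
Step-3 factor = 1527.5 / 200 = 7.6375
v = 4200 μL / 7.6375 = 550 μL

550 μL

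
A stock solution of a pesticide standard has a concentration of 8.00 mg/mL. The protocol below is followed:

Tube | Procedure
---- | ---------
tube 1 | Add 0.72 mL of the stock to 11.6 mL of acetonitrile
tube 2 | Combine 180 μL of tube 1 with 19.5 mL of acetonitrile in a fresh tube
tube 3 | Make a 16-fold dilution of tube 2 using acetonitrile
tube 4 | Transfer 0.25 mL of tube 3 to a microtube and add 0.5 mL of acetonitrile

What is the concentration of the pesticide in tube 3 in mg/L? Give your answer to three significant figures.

0.267 mg/L

Step 1: 0.72 mL + 11.6 mL = 12.32 mL total → factor 12.32/0.72 = 17.111
Step 2: 180 μL + 19.5 mL = 19680 μL total → factor 19680/180 = 109.33
Step 3: 16-fold → factor 16
Dilution factor through tube 3 = 17.111 × 109.33 × 16 = 29933
[tube 3] = 8.00 mg/mL / 29933 = 0.0002673 mg/mL = 0.267 mg/L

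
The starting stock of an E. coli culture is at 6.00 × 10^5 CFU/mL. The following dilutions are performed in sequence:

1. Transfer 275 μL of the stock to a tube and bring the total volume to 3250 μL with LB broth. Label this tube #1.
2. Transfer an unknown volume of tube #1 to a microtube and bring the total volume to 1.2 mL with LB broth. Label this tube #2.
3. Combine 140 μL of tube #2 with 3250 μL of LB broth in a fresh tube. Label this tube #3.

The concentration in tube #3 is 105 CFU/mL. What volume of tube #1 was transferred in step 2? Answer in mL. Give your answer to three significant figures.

0.0601 mL

Step 1: 275 μL brought to 3250 μL → factor 3250/275 = 11.818
Step 2: v brought to 1.2 mL → factor = 1.2 mL/v
Step 3: 140 μL + 3250 μL = 3390 μL total → factor 3390/140 = 24.214
Product of known-step factors = 286.17
Overall factor = 6.00 × 10^5 CFU/mL / (105 CFU/mL) = 5714.3
Step-2 factor = 5714.3 / 286.17 = 19.968
v = 1.2 mL / 19.968 = 0.0601 mL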